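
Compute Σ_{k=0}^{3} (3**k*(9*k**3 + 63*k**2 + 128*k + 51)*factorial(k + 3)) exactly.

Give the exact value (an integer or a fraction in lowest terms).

Σ = 24902658

The ratio is 3*(9*k**4 + 126*k**3 + 641*k**2 + 1375*k + 1004)/(9*k**3 + 63*k**2 + 128*k + 51).
Normal form (A,B,C) = (3*k + 12, 1, k**3 + 7*k**2 + 128*k/9 + 17/3).
f must satisfy (3*k + 12)·f(k+1) − (1)·f(k) = k**3 + 7*k**2 + 128*k/9 + 17/3.
From deg A=1, deg B=0, deg C=3: d=2.
Solving with deg f ≤ 2: f(k) = (3*k**2 + 4*k - 3)/9.
Certificate R = B(k−1)f/C = (3*k**2 + 4*k - 3)/(9*k**3 + 63*k**2 + 128*k + 51) gives s_k = 3**k*(3*k**2 + 4*k - 3)*factorial(k + 3).
Check: Δs_k = 3**k*(9*k**3 + 63*k**2 + 128*k + 51)*factorial(k + 3). ✓
Σ_(k=0)^(3) t_k = s_(4) − s_(0) = 24902640 − (-18) = 24902658.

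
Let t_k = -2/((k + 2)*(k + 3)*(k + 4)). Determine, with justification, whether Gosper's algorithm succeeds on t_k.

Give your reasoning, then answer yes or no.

Yes. s_k = k*(-k - 5)/(6*(k + 2)*(k + 3)).

The ratio is (k + 2)/(k + 5).
Factor: A=k + 2; B=k + 5; C=1.
Set up (k + 2)·f(k+1) − (k + 4)·f(k) − (1) = 0.
Bound: deg f ≤ 2.
Match coefficients ⇒ f(k) = k*(k + 5)/12.
Then R = B(k−1)f/C = k*(k + 4)*(k + 5)/12, so s_k = R(k)·t_k = k*(-k - 5)/(6*(k + 2)*(k + 3)).
Δs = -2/(k**3 + 9*k**2 + 26*k + 24), as required.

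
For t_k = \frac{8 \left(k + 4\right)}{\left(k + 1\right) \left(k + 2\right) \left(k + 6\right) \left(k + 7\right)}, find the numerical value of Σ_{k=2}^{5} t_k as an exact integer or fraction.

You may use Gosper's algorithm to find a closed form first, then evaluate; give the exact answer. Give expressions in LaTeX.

The ratio is (k + 1)*(k + 5)*(k + 6)/((k + 3)*(k + 4)*(k + 8)).
So A=k + 1 and B=k + 8, with C=k**4 + 16*k**3 + 95*k**2 + 248*k + 240.
Need (k + 1)·f(k+1) − (k + 7)·f(k) = k**4 + 16*k**3 + 95*k**2 + 248*k + 240.
Degrees (1,1,4) ⇒ d ≤ 6.
Coefficient equations give f(k) = k*(k + 2)*(k + 3)*(k + 4)*(k + 5)*(k + 7)/12.
Get s_k = R·t_k = 2*k*(k + 7)/(3*(k**2 + 7*k + 6)) with R(k) = B(k−1)f(k)/C(k) = k*(k + 2)*(k + 7)**2/(12*(k + 4)).
Verify: 8*(k + 4)/(k**4 + 16*k**3 + 83*k**2 + 152*k + 84) matches t_k.
Sum = s_(6) − s_(2); s_(6) = 13/21, s_(2) = 1/2 ⇒ 5/42.

Σ = 5/42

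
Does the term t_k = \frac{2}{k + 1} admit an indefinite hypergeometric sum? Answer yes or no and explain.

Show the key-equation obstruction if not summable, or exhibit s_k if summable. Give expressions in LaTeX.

No — t_k has no hypergeometric antidifference.

Ratio r(k) = (k + 1)/(k + 2).
Normal form (A,B,C) = (k + 1, k + 2, 1).
Key eq: (k + 1)·f(k+1) = (k + 1)·f(k) + (1).
Bound: deg f ≤ 0.
Generic f = c0 gives residual -1; -1 = 0 cannot hold, so t_k is not Gosper-summable.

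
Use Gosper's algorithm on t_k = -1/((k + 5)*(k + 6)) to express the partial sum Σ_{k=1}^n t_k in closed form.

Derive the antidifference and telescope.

Ratio r(k) = (k + 5)/(k + 7).
Factor: A=k + 5; B=k + 7; C=1.
Set up (k + 5)·f(k+1) − (k + 6)·f(k) − (1) = 0.
deg f ≤ 1 (via 1,1,0).
Coefficient equations give f(k) = k/5.
So s_k = (B(k−1)f/C)·t_k = (k*(k + 6)/5)·t_k = -k/(5*k + 25).
Δs = -1/(k**2 + 11*k + 30), as required.
s_(n+1) = (-n - 1)/(5*(n + 6)) and s_(1) = -1/30, so S(n) = -n/(6*n + 36).

S(n) = -n/(6*n + 36)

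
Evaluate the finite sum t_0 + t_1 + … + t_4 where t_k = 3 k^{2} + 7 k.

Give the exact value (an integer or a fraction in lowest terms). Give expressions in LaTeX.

t_(k+1)/t_k = (3*k**2 + 13*k + 10)/(k*(3*k + 7)).
A = 1, B = 1, C = k**2 + 7*k/3.
f must satisfy (1)·f(k+1) − (1)·f(k) = k**2 + 7*k/3.
Bound: deg f ≤ 3.
A polynomial solution: f(k) = k*(k - 1)*(k + 3)/3.
Certificate R = B(k−1)f/C = (k - 1)*(k + 3)/(3*k + 7) gives s_k = k*(k**2 + 2*k - 3).
Check: Δs_k = k*(3*k + 7). ✓
Telescoping: Σ = s_(5) − s_(0) = 160 − (0) = 160.

Σ = 160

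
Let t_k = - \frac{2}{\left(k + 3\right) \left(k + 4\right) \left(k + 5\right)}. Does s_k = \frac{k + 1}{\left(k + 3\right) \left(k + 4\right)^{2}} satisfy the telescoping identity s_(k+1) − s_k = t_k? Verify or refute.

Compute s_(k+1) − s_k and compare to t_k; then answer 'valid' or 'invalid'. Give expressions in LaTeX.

Invalid: residual \frac{3 \left(3 k + 13\right)}{k^{5} + 21 k^{4} + 175 k^{3} + 723 k^{2} + 1480 k + 1200} ≠ 0.

s_(k+1) = (k + 2)/((k + 4)*(k + 5)**2)
s_(k+1) − s_k = (-(k + 1)*(k + 5)**2 + (k + 2)*(k + 3)*(k + 4))/((k + 3)*(k + 4)**2*(k + 5)**2)
(s_(k+1) − s_k) − t_k = 3*(3*k + 13)/(k**5 + 21*k**4 + 175*k**3 + 723*k**2 + 1480*k + 1200)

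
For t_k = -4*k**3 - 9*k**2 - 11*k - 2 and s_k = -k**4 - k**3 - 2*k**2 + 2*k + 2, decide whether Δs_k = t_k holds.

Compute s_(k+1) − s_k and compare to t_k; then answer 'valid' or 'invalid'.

Valid: the claim telescopes to t_k.

s_(k+1) = k*(-k**3 - 5*k**2 - 11*k - 9)
s_(k+1) − s_k = -4*k**3 - 9*k**2 - 11*k - 2
(s_(k+1) − s_k) − t_k = 0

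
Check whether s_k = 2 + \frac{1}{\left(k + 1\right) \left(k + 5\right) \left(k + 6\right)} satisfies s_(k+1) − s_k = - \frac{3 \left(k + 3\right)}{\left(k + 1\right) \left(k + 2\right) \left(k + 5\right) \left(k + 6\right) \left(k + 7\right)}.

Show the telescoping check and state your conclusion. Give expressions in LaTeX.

s_(k+1) = 2 + 1/((k + 2)*(k + 6)*(k + 7))
s_(k+1) − s_k = ((k + 1)*(k + 5) - (k + 2)*(k + 7))/((k + 1)*(k + 2)*(k + 5)*(k + 6)*(k + 7))
(s_(k+1) − s_k) − t_k = 0

valid (s_(k+1) − s_k reduces to t_k)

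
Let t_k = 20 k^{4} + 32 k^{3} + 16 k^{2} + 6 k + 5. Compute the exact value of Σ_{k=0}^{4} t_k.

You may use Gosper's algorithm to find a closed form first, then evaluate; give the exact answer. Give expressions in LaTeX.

Σ = 10845

r(k) = (20*k**4 + 112*k**3 + 232*k**2 + 214*k + 79)/(20*k**4 + 32*k**3 + 16*k**2 + 6*k + 5) after simplifying.
Take A(k)=1, B(k)=1, C(k)=k**4 + 8*k**3/5 + 4*k**2/5 + 3*k/10 + 1/4.
f must satisfy (1)·f(k+1) − (1)·f(k) = k**4 + 8*k**3/5 + 4*k**2/5 + 3*k/10 + 1/4.
deg f ≤ 5 (via 0,0,4).
Coefficient equations give f(k) = k*(4*k**4 - 2*k**3 - 4*k**2 + 3*k + 4)/20.
So s_k = (B(k−1)f/C)·t_k = (k*(4*k**4 - 2*k**3 - 4*k**2 + 3*k + 4)/(20*k**4 + 32*k**3 + 16*k**2 + 6*k + 5))·t_k = k*(4*k**4 - 2*k**3 - 4*k**2 + 3*k + 4).
s_(k+1) − s_k = 20*k**4 + 32*k**3 + 16*k**2 + 6*k + 5 = t_k.
Σ_(k=0)^(4) t_k = s_(5) − s_(0) = 10845 − (0) = 10845.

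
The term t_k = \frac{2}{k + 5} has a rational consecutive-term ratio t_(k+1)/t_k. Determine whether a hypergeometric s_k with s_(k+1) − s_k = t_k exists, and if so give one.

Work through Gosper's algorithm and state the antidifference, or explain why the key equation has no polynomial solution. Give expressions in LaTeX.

no hypergeometric antidifference exists

Compute t_(k+1)/t_k: get (k + 5)/(k + 6).
Factor: A=k + 5; B=k + 6; C=1.
Key eq: (k + 5)·f(k+1) = (k + 5)·f(k) + (1).
deg f ≤ 0 (via 1,1,0).
Write f(k) = c0. Then LHS − RHS = -1, requiring -1 = 0: contradictory. No certificate.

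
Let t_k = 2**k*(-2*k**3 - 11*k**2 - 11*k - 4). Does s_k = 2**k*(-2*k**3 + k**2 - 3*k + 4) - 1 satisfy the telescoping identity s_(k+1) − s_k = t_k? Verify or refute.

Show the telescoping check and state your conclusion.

valid; difference matches t_k

s_(k+1) = 2**(k + 1)*(-3*k - 2*(k + 1)**3 + (k + 1)**2 + 1) - 1
s_(k+1) − s_k = 2**k*(-2*k**3 - 11*k**2 - 11*k - 4)
(s_(k+1) − s_k) − t_k = 0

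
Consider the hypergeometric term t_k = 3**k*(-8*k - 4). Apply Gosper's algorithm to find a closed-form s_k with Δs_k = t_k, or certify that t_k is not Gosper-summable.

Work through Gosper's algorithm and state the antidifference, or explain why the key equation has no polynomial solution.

t_(k+1)/t_k = 3*(2*k + 3)/(2*k + 1).
Take A(k)=3, B(k)=1, C(k)=k + 1/2.
Key eq: (3)·f(k+1) = (1)·f(k) + (k + 1/2).
Bound: deg f ≤ 1.
Solve for f: f(k) = (k - 1)/2 (degree 1 ≤ 1).
So s_k = (B(k−1)f/C)·t_k = ((k - 1)/(2*k + 1))·t_k = 4*3**k*(1 - k).
Δs = 3**k*(-8*k - 4), as required.

s_k = 4*3**k*(1 - k)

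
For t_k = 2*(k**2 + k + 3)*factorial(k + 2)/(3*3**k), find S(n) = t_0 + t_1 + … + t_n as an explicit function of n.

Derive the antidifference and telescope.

S(n) = 2*3**(-n - 1)*(n + 1)*factorial(n + 3)

Ratio r(k) = (k + 3)*(k + (k + 1)**2 + 4)/(3*(k**2 + k + 3)).
So A=k/3 + 1 and B=1, with C=k**2 + k + 3.
Solve (k/3 + 1)·f(k+1) − (1)·f(k) = k**2 + k + 3.
d = 1 from the (1,0,2) case.
Solve for f: f(k) = 3*k (degree 1 ≤ 1).
Certificate R = B(k−1)f/C = 3*k/(k**2 + k + 3) gives s_k = 2*k*factorial(k + 2)/3**k.
Verify: 2*(k**2 + k + 3)*factorial(k + 2)/(3*3**k) matches t_k.
s_(n+1) = 2*3**(-n - 1)*(n + 1)*factorial(n + 3) and s_(0) = 0, so S(n) = 2*3**(-n - 1)*(n + 1)*factorial(n + 3).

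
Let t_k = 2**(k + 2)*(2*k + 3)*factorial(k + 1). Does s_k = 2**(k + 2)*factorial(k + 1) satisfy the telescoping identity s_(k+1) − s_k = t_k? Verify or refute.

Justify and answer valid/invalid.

valid; difference matches t_k

s_(k+1) = 2**(k + 3)*factorial(k + 2)
s_(k+1) − s_k = 2**(k + 2)*(2*k + 3)*factorial(k + 1)
(s_(k+1) − s_k) − t_k = 0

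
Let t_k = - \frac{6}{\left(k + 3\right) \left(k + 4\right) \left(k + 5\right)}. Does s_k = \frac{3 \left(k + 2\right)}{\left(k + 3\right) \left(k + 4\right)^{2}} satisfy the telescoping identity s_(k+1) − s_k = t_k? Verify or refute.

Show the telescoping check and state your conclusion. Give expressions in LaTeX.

s_(k+1) = 3*(k + 3)/((k + 4)*(k + 5)**2)
s_(k+1) − s_k = 3*(-(k + 2)*(k + 5)**2 + (k + 3)**2*(k + 4))/((k + 3)*(k + 4)**2*(k + 5)**2)
(s_(k+1) − s_k) − t_k = 6*(3*k + 13)/(k**5 + 21*k**4 + 175*k**3 + 723*k**2 + 1480*k + 1200)

Invalid: residual \frac{6 \left(3 k + 13\right)}{k^{5} + 21 k^{4} + 175 k^{3} + 723 k^{2} + 1480 k + 1200} ≠ 0.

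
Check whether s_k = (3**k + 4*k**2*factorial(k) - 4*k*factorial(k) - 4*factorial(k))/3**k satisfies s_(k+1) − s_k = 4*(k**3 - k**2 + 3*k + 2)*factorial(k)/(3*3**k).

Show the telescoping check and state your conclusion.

s_(k+1) = (3*3**k + 4*k**3*factorial(k) + 8*k**2*factorial(k) - 4*factorial(k))/(3*3**k)
s_(k+1) − s_k = 4*(k**3 - k**2 + 3*k + 2)*factorial(k)/(3*3**k)
(s_(k+1) − s_k) − t_k = 0

valid (s_(k+1) − s_k reduces to t_k)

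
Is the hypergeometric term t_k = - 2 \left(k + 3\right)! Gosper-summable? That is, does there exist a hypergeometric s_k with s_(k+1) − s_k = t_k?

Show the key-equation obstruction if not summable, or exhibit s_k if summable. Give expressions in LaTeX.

No — negative degree bound, so no certificate f.

Ratio r(k) = k + 4.
Factor: A=k + 4; B=1; C=1.
Key eq: (k + 4)·f(k+1) = (1)·f(k) + (1).
Bound: deg f ≤ -1.
d = -1 < 0 ⇒ no nonzero polynomial f; not summable.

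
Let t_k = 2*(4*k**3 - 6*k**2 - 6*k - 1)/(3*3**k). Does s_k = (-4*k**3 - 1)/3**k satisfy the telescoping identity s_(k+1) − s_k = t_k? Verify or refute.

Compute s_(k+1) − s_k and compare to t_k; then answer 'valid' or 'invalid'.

valid (s_(k+1) − s_k reduces to t_k)

s_(k+1) = (-4*(k + 1)**3 - 1)/(3*3**k)
s_(k+1) − s_k = 2*(6*k**3 - 2*(k + 1)**3 + 1)/(3*3**k)
(s_(k+1) − s_k) − t_k = 0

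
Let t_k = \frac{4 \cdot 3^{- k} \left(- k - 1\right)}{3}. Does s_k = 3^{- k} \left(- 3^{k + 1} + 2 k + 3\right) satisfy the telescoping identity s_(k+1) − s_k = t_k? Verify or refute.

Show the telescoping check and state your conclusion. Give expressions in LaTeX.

s_(k+1) = (-9*3**k + 2*k + 5)/(3*3**k)
s_(k+1) − s_k = 4*(-k - 1)/(3*3**k)
(s_(k+1) − s_k) − t_k = 0

valid; difference matches t_k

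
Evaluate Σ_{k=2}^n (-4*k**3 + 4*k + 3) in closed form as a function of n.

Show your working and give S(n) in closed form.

r(k) = (4*k - 4*(k + 1)**3 + 7)/(-4*k**3 + 4*k + 3) after simplifying.
Gosper form: A/B · C(k+1)/C(k) with A=1, B=1, C=k**3 - k - 3/4.
Key eq: (1)·f(k+1) = (1)·f(k) + (k**3 - k - 3/4).
Bound: deg f ≤ 4.
Match coefficients ⇒ f(k) = k*(k**3 - 2*k**2 - k - 1)/4.
Get s_k = R·t_k = k*(-k**3 + 2*k**2 + k + 1) with R(k) = B(k−1)f(k)/C(k) = k*(k**3 - 2*k**2 - k - 1)/(4*k**3 - 4*k - 3).
Verify: -4*k**3 + 4*k + 3 matches t_k.
Σ_(k=2)^n t_k = s_(n+1) − s_(2) = (-n**4 - 2*n**3 + n**2 + 5*n + 3) − (6), i.e. -n**4 - 2*n**3 + n**2 + 5*n - 3.

S(n) = -n**4 - 2*n**3 + n**2 + 5*n - 3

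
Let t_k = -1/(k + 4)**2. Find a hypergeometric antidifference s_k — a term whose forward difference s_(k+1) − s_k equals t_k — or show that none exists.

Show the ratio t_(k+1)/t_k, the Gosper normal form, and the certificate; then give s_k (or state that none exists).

Compute t_(k+1)/t_k: get (k + 4)**2/(k + 5)**2.
So A=k**2 + 8*k + 16 and B=k**2 + 10*k + 25, with C=1.
Solve (k**2 + 8*k + 16)·f(k+1) − (k**2 + 8*k + 16)·f(k) = 1.
d = 0 from the (2,2,0) case.
Write f(k) = c0. Then LHS − RHS = -1, requiring -1 = 0: contradictory. No certificate.

not Gosper-summable; s_k does not exist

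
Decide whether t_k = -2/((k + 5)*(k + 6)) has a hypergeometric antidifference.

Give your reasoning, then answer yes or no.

Yes. s_k = -2*k/(5*k + 25).

t_(k+1)/t_k = (k + 5)/(k + 7).
Normal form (A,B,C) = (k + 5, k + 7, 1).
Solve (k + 5)·f(k+1) − (k + 6)·f(k) = 1.
From deg A=1, deg B=1, deg C=0: d=1.
Coefficient equations give f(k) = k/5.
R(k) = B(k−1)·f(k)/C(k) = k*(k + 6)/5; s_k = R·t_k = -2*k/(5*k + 25).
Check: Δs_k = -2/(k**2 + 11*k + 30). ✓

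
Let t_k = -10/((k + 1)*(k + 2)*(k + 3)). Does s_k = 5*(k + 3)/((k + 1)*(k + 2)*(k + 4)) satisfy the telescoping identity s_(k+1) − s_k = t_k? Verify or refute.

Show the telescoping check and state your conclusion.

Invalid: residual 5*(3*k + 11)/(k**5 + 15*k**4 + 85*k**3 + 225*k**2 + 274*k + 120) ≠ 0.

s_(k+1) = 5*(k + 4)/((k + 2)*(k + 3)*(k + 5))
s_(k+1) − s_k = 5*(-2*k**2 - 15*k - 29)/(k**5 + 15*k**4 + 85*k**3 + 225*k**2 + 274*k + 120)
(s_(k+1) − s_k) − t_k = 5*(3*k + 11)/(k**5 + 15*k**4 + 85*k**3 + 225*k**2 + 274*k + 120)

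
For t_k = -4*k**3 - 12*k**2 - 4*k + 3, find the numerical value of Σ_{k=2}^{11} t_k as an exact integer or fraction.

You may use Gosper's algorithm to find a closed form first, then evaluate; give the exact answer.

Σ = -23710

t_(k+1)/t_k = (4*k**3 + 24*k**2 + 40*k + 17)/(4*k**3 + 12*k**2 + 4*k - 3).
Factor: A=1; B=1; C=k**3 + 3*k**2 + k - 3/4.
Key eq: (1)·f(k+1) = (1)·f(k) + (k**3 + 3*k**2 + k - 3/4).
Degrees (0,0,3) ⇒ d ≤ 4.
Solve for f: f(k) = k*(k**3 + 2*k**2 - 3*k - 3)/4 (degree 4 ≤ 4).
So s_k = (B(k−1)f/C)·t_k = (k*(k**3 + 2*k**2 - 3*k - 3)/(4*k**3 + 12*k**2 + 4*k - 3))·t_k = k*(-k**3 - 2*k**2 + 3*k + 3).
Verify: -4*k**3 - 12*k**2 - 4*k + 3 matches t_k.
Evaluate s at k=12 and k=2: -23724 and -14; difference -23710.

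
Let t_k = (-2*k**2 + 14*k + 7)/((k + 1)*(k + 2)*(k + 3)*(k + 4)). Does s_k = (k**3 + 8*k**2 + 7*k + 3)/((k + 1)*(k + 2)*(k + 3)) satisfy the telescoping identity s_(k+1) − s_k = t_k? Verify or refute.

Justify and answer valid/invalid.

s_(k+1) = (7*k + (k + 1)**3 + 8*(k + 1)**2 + 10)/((k + 2)*(k + 3)*(k + 4))
s_(k+1) − s_k = (-2*k**2 + 14*k + 7)/(k**4 + 10*k**3 + 35*k**2 + 50*k + 24)
(s_(k+1) − s_k) − t_k = 0

valid (s_(k+1) − s_k reduces to t_k)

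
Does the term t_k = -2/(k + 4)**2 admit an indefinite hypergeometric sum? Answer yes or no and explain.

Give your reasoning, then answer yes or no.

No — t_k has no hypergeometric antidifference.

Ratio r(k) = (k + 4)**2/(k + 5)**2.
Take A(k)=k**2 + 8*k + 16, B(k)=k**2 + 10*k + 25, C(k)=1.
Set up (k**2 + 8*k + 16)·f(k+1) − (k**2 + 8*k + 16)·f(k) − (1) = 0.
deg f ≤ 0 (via 2,2,0).
Put f(k) = c0: A·f(k+1) − B(k−1)·f(k) − C = -1; need -1 = 0 — inconsistent ⇒ no f, not summable.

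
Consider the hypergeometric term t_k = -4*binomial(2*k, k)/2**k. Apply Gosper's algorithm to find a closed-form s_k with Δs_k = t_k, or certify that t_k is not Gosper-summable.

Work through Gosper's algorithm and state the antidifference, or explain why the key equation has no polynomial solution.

none — t_k is not Gosper-summable

Compute t_(k+1)/t_k: get (2*k + 1)/(k + 1).
Normal form (A,B,C) = (2*k + 1, k + 1, 1).
Solve (2*k + 1)·f(k+1) − (k)·f(k) = 1.
d = -1 from the (1,1,0) case.
Bound -1 < 0, so the key equation has no polynomial solution.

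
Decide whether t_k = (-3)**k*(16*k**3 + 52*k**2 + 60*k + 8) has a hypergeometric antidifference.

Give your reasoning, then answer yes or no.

r(k) = 3*(-4*k**3 - 25*k**2 - 53*k - 34)/(4*k**3 + 13*k**2 + 15*k + 2) after simplifying.
Take A(k)=-3, B(k)=1, C(k)=k**3 + 13*k**2/4 + 15*k/4 + 1/2.
Need (-3)·f(k+1) − (1)·f(k) = k**3 + 13*k**2/4 + 15*k/4 + 1/2.
From deg A=0, deg B=0, deg C=3: d=3.
Match coefficients ⇒ f(k) = -(k**3 + k**2 - 1)/4.
Get s_k = R·t_k = 4*(-3)**k*(-k**3 - k**2 + 1) with R(k) = B(k−1)f(k)/C(k) = -(k**3 + k**2 - 1)/(4*k**3 + 13*k**2 + 15*k + 2).
Δs = (-3)**k*(16*k**3 + 52*k**2 + 60*k + 8), as required.

Yes. s_k = 4*(-3)**k*(-k**3 - k**2 + 1).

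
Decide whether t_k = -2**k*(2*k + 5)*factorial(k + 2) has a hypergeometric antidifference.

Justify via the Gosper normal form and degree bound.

Compute t_(k+1)/t_k: get 2*(k + 3)*(2*k + 7)/(2*k + 5).
Take A(k)=2*k + 6, B(k)=1, C(k)=k + 5/2.
Solve (2*k + 6)·f(k+1) − (1)·f(k) = k + 5/2.
Degrees (1,0,1) ⇒ d ≤ 0.
Solving with deg f ≤ 0: f(k) = 1/2.
Then R = B(k−1)f/C = 1/(2*k + 5), so s_k = R(k)·t_k = -2**k*factorial(k + 2).
Δs = -2**k*(2*k + 5)*factorial(k + 2), as required.

Yes. s_k = -2**k*factorial(k + 2).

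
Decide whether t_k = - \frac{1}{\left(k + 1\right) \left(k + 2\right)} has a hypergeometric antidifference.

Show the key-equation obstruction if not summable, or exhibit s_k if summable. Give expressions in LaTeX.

Ratio r(k) = (k + 1)/(k + 3).
Take A(k)=k + 1, B(k)=k + 3, C(k)=1.
Need (k + 1)·f(k+1) − (k + 2)·f(k) = 1.
From deg A=1, deg B=1, deg C=0: d=1.
Coefficient equations give f(k) = k.
Certificate R = B(k−1)f/C = k*(k + 2) gives s_k = -k/(k + 1).
Verify: -1/(k**2 + 3*k + 2) matches t_k.

Yes. s_k = - \frac{k}{k + 1}.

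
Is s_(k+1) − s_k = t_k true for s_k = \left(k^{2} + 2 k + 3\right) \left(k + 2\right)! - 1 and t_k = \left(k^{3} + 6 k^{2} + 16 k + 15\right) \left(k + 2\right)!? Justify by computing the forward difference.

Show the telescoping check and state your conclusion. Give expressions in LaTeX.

Valid: the claim telescopes to t_k.

s_(k+1) = (2*k + (k + 1)**2 + 5)*factorial(k + 3) - 1
s_(k+1) − s_k = (k**3 + 6*k**2 + 16*k + 15)*factorial(k + 2)
(s_(k+1) − s_k) − t_k = 0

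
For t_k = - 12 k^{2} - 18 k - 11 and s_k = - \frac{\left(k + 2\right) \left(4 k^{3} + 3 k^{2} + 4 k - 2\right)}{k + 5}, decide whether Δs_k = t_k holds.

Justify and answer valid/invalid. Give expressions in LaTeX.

s_(k+1) = (-4*k**4 - 27*k**3 - 67*k**2 - 75*k - 27)/(k + 6)
s_(k+1) − s_k = (-12*k**4 - 126*k**3 - 344*k**2 - 370*k - 159)/(k**2 + 11*k + 30)
(s_(k+1) − s_k) − t_k = 3*(8*k**3 + 75*k**2 + 97*k + 57)/(k**2 + 11*k + 30)

Invalid: residual \frac{3 \left(8 k^{3} + 75 k^{2} + 97 k + 57\right)}{k^{2} + 11 k + 30} ≠ 0.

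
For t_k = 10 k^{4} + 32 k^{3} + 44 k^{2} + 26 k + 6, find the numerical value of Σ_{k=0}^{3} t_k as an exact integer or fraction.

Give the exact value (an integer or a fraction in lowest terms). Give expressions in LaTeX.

Σ = 2928

t_(k+1)/t_k = (5*k**4 + 36*k**3 + 100*k**2 + 125*k + 59)/(5*k**4 + 16*k**3 + 22*k**2 + 13*k + 3).
A = 1, B = 1, C = k**4 + 16*k**3/5 + 22*k**2/5 + 13*k/5 + 3/5.
Key eq: (1)·f(k+1) = (1)·f(k) + (k**4 + 16*k**3/5 + 22*k**2/5 + 13*k/5 + 3/5).
deg f ≤ 5 (via 0,0,4).
Match coefficients ⇒ f(k) = k**2*(2*k**3 + 3*k**2 + 2*k - 1)/10.
So s_k = (B(k−1)f/C)·t_k = (k**2*(2*k**3 + 3*k**2 + 2*k - 1)/(2*(5*k**4 + 16*k**3 + 22*k**2 + 13*k + 3)))·t_k = k**2*(2*k**3 + 3*k**2 + 2*k - 1).
Verify: 10*k**4 + 32*k**3 + 44*k**2 + 26*k + 6 matches t_k.
Evaluate s at k=4 and k=0: 2928 and 0; difference 2928.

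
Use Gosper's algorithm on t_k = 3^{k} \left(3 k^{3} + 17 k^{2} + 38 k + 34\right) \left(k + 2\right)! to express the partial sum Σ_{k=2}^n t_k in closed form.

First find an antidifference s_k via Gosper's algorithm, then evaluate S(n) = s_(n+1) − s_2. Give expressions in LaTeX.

t_(k+1)/t_k = 3*(3*k**4 + 35*k**3 + 159*k**2 + 335*k + 276)/(3*k**3 + 17*k**2 + 38*k + 34).
So A=3*k + 9 and B=1, with C=k**3 + 17*k**2/3 + 38*k/3 + 34/3.
Set up (3*k + 9)·f(k+1) − (1)·f(k) − (k**3 + 17*k**2/3 + 38*k/3 + 34/3) = 0.
d = 2 from the (1,0,3) case.
Match coefficients ⇒ f(k) = (k**2 + k + 2)/3.
R(k) = B(k−1)·f(k)/C(k) = (k**2 + k + 2)/(3*k**3 + 17*k**2 + 38*k + 34); s_k = R·t_k = 3**k*(k**2 + k + 2)*factorial(k + 2).
Verify: 3**k*(3*k**3 + 17*k**2 + 38*k + 34)*factorial(k + 2) matches t_k.
s_(n+1) = 3**(n + 1)*(n**2 + 3*n + 4)*factorial(n + 3) and s_(2) = 1728, so S(n) = 3*3**n*n**2*factorial(n + 3) + 9*3**n*n*factorial(n + 3) + 12*3**n*factorial(n + 3) - 1728.

S(n) = 3 \cdot 3^{n} n^{2} \left(n + 3\right)! + 9 \cdot 3^{n} n \left(n + 3\right)! + 12 \cdot 3^{n} \left(n + 3\right)! - 1728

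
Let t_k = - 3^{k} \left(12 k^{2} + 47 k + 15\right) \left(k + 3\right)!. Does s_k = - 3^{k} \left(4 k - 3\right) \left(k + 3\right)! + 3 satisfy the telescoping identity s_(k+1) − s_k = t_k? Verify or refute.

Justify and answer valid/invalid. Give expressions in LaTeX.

s_(k+1) = -3**(k + 1)*(4*k + 1)*factorial(k + 4) + 3
s_(k+1) − s_k = -3**k*(12*k**2 + 47*k + 15)*factorial(k + 3)
(s_(k+1) − s_k) − t_k = 0

Valid — Δs_k = t_k.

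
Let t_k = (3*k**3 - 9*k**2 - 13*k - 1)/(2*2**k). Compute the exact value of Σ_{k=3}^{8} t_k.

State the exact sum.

Σ = 2139/512

t_(k+1)/t_k = (3*k**3 - 22*k - 20)/(2*(3*k**3 - 9*k**2 - 13*k - 1)).
Normal form (A,B,C) = (1/2, 1, k**3 - 3*k**2 - 13*k/3 - 1/3).
Solve (1/2)·f(k+1) − (1)·f(k) = k**3 - 3*k**2 - 13*k/3 - 1/3.
Bound: deg f ≤ 3.
Solving with deg f ≤ 3: f(k) = -2*(3*k**3 - 4*k - 2)/3.
Then R = B(k−1)f/C = -2*(3*k**3 - 4*k - 2)/((k + 1)*(3*k**2 - 12*k - 1)), so s_k = R(k)·t_k = (-3*k**3 + 4*k + 2)/2**k.
Check: Δs_k = (3*k**3 - 9*k**2 - 13*k - 1)/(2*2**k). ✓
Evaluate s at k=9 and k=3: -2149/512 and -67/8; difference 2139/512.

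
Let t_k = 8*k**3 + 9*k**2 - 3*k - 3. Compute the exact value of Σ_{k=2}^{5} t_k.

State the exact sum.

The ratio is (8*k**3 + 33*k**2 + 39*k + 11)/(8*k**3 + 9*k**2 - 3*k - 3).
Normal form (A,B,C) = (1, 1, k**3 + 9*k**2/8 - 3*k/8 - 3/8).
Need (1)·f(k+1) − (1)·f(k) = k**3 + 9*k**2/8 - 3*k/8 - 3/8.
Degrees (0,0,3) ⇒ d ≤ 4.
Coefficient equations give f(k) = k**2*(2*k**2 - k - 4)/8.
Then R = B(k−1)f/C = k**2*(2*k**2 - k - 4)/(8*k**3 + 9*k**2 - 3*k - 3), so s_k = R(k)·t_k = k**2*(2*k**2 - k - 4).
Verify: 8*k**3 + 9*k**2 - 3*k - 3 matches t_k.
Telescoping: Σ = s_(6) − s_(2) = 2232 − (8) = 2224.

Σ = 2224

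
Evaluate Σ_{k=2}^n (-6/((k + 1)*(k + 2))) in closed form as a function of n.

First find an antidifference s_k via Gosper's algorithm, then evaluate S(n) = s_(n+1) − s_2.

The ratio is (k + 1)/(k + 3).
So A=k + 1 and B=k + 3, with C=1.
Need (k + 1)·f(k+1) − (k + 2)·f(k) = 1.
d = 1 from the (1,1,0) case.
Solving with deg f ≤ 1: f(k) = k.
Get s_k = R·t_k = -6*k/(k + 1) with R(k) = B(k−1)f(k)/C(k) = k*(k + 2).
Check: Δs_k = -6/(k**2 + 3*k + 2). ✓
Telescope: S(n) = s_(n+1) − s_(2) = 6*(-n - 1)/(n + 2) − (-4) = 2*(1 - n)/(n + 2).

S(n) = 2*(1 - n)/(n + 2)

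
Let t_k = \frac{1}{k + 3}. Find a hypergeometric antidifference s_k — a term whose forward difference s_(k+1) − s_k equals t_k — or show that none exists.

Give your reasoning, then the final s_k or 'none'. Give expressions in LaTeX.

none (Gosper's algorithm certifies no s_k)

t_(k+1)/t_k = (k + 3)/(k + 4).
Gosper form: A/B · C(k+1)/C(k) with A=k + 3, B=k + 4, C=1.
Set up (k + 3)·f(k+1) − (k + 3)·f(k) − (1) = 0.
Degrees (1,1,0) ⇒ d ≤ 0.
f = c0 ⇒ A·f(k+1) − B(k−1)·f(k) − C = -1. The system {-1 = 0} is inconsistent; no antidifference.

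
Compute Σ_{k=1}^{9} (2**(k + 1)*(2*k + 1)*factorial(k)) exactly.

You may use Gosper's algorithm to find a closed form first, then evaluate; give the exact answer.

Σ = 7431782396

Compute t_(k+1)/t_k: get 2*(k + 1)*(2*k + 3)/(2*k + 1).
Gosper form: A/B · C(k+1)/C(k) with A=2*k + 2, B=1, C=k + 1/2.
Key eq: (2*k + 2)·f(k+1) = (1)·f(k) + (k + 1/2).
From deg A=1, deg B=0, deg C=1: d=0.
A polynomial solution: f(k) = 1/2.
Certificate R = B(k−1)f/C = 1/(2*k + 1) gives s_k = 2**(k + 1)*factorial(k).
Check: Δs_k = 2**(k + 1)*(2*k + 1)*factorial(k). ✓
Sum = s_(10) − s_(1); s_(10) = 7431782400, s_(1) = 4 ⇒ 7431782396.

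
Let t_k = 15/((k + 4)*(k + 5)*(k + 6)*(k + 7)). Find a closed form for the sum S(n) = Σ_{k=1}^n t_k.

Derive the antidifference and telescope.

S(n) = n*(n**2 + 18*n + 107)/(42*(n**3 + 18*n**2 + 107*n + 210))

Step 1: r(k) = (k + 4)/(k + 8).
Take A(k)=k + 4, B(k)=k + 8, C(k)=1.
Key eq: (k + 4)·f(k+1) = (k + 7)·f(k) + (1).
From deg A=1, deg B=1, deg C=0: d=3.
Coefficient equations give f(k) = k*(k**2 + 15*k + 74)/360.
Certificate R = B(k−1)f/C = k*(k + 7)*(k**2 + 15*k + 74)/360 gives s_k = k*(k**2 + 15*k + 74)/(24*(k + 4)*(k + 5)*(k + 6)).
s_(k+1) − s_k = 15/(k**4 + 22*k**3 + 179*k**2 + 638*k + 840) = t_k.
Σ_(k=1)^n t_k = s_(n+1) − s_(1) = ((n**3 + 18*n**2 + 107*n + 90)/(24*(n**3 + 18*n**2 + 107*n + 210))) − (1/56), i.e. n*(n**2 + 18*n + 107)/(42*(n**3 + 18*n**2 + 107*n + 210)).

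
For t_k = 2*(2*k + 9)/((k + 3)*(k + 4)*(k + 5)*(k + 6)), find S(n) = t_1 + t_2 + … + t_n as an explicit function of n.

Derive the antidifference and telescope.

S(n) = n*(n + 10)/(12*(n**2 + 10*n + 24))

The ratio is (k + 3)*(2*k + 11)/((k + 7)*(2*k + 9)).
So A=k + 3 and B=k + 7, with C=k + 9/2.
Set up (k + 3)·f(k+1) − (k + 6)·f(k) − (k + 9/2) = 0.
deg f ≤ 3 (via 1,1,1).
A polynomial solution: f(k) = k*(k + 4)*(k + 8)/30.
So s_k = (B(k−1)f/C)·t_k = (k*(k + 4)*(k + 6)*(k + 8)/(15*(2*k + 9)))·t_k = 2*k*(k + 8)/(15*(k**2 + 8*k + 15)).
Verify: 2*(2*k + 9)/(k**4 + 18*k**3 + 119*k**2 + 342*k + 360) matches t_k.
Telescope: S(n) = s_(n+1) − s_(1) = 2*(n**2 + 10*n + 9)/(15*(n**2 + 10*n + 24)) − (1/20) = n*(n + 10)/(12*(n**2 + 10*n + 24)).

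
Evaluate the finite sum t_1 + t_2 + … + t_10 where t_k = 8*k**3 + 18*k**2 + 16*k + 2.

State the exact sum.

Σ = 32030

Step 1: r(k) = (4*k**3 + 21*k**2 + 38*k + 22)/(4*k**3 + 9*k**2 + 8*k + 1).
Take A(k)=1, B(k)=1, C(k)=k**3 + 9*k**2/4 + 2*k + 1/4.
Need (1)·f(k+1) − (1)·f(k) = k**3 + 9*k**2/4 + 2*k + 1/4.
d = 4 from the (0,0,3) case.
A polynomial solution: f(k) = k*(2*k**3 + 2*k**2 + k - 3)/8.
Get s_k = R·t_k = k*(2*k**3 + 2*k**2 + k - 3) with R(k) = B(k−1)f(k)/C(k) = k*(2*k**3 + 2*k**2 + k - 3)/(2*(4*k**3 + 9*k**2 + 8*k + 1)).
Check: Δs_k = 8*k**3 + 18*k**2 + 16*k + 2. ✓
Sum = s_(11) − s_(1); s_(11) = 32032, s_(1) = 2 ⇒ 32030.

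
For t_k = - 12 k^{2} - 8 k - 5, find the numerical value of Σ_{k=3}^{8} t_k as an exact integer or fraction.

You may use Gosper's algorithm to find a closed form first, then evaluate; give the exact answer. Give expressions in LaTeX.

Σ = -2682

Step 1: r(k) = (12*k**2 + 32*k + 25)/(12*k**2 + 8*k + 5).
Normal form (A,B,C) = (1, 1, k**2 + 2*k/3 + 5/12).
Solve (1)·f(k+1) − (1)·f(k) = k**2 + 2*k/3 + 5/12.
From deg A=0, deg B=0, deg C=2: d=3.
Match coefficients ⇒ f(k) = k*(4*k**2 - 2*k + 3)/12.
Certificate R = B(k−1)f/C = k*(4*k**2 - 2*k + 3)/(12*k**2 + 8*k + 5) gives s_k = k*(-4*k**2 + 2*k - 3).
Δs = -12*k**2 - 8*k - 5, as required.
Telescoping: Σ = s_(9) − s_(3) = -2781 − (-99) = -2682.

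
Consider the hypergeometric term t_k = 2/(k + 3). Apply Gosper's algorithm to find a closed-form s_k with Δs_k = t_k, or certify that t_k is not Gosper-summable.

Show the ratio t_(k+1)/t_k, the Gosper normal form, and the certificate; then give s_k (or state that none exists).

Step 1: r(k) = (k + 3)/(k + 4).
A = k + 3, B = k + 4, C = 1.
Solve (k + 3)·f(k+1) − (k + 3)·f(k) = 1.
d = 0 from the (1,1,0) case.
f = c0 ⇒ A·f(k+1) − B(k−1)·f(k) − C = -1. The system {-1 = 0} is inconsistent; no antidifference.

none — t_k is not Gosper-summable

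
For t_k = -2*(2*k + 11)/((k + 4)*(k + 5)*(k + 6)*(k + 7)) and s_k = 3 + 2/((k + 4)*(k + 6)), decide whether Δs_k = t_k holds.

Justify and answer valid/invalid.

valid (s_(k+1) − s_k reduces to t_k)

s_(k+1) = 3 + 2/((k + 5)*(k + 7))
s_(k+1) − s_k = 2*(-2*k - 11)/(k**4 + 22*k**3 + 179*k**2 + 638*k + 840)
(s_(k+1) − s_k) − t_k = 0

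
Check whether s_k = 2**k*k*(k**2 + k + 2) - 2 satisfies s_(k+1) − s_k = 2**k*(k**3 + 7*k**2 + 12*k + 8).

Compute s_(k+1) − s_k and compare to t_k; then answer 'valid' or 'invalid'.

s_(k+1) = 2*2**k*(k + 1)*(k + (k + 1)**2 + 3) - 2
s_(k+1) − s_k = 2**k*(k**3 + 7*k**2 + 12*k + 8)
(s_(k+1) − s_k) − t_k = 0

valid (s_(k+1) − s_k reduces to t_k)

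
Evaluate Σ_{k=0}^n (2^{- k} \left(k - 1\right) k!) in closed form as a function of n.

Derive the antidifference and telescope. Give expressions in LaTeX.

The ratio is k*(k + 1)/(2*(k - 1)).
So A=k/2 + 1/2 and B=1, with C=k - 1.
Solve (k/2 + 1/2)·f(k+1) − (1)·f(k) = k - 1.
From deg A=1, deg B=0, deg C=1: d=0.
A polynomial solution: f(k) = 2.
Get s_k = R·t_k = 2**(1 - k)*factorial(k) with R(k) = B(k−1)f(k)/C(k) = 2/(k - 1).
Check: Δs_k = (k - 1)*factorial(k)/2**k. ✓
Telescope: S(n) = s_(n+1) − s_(0) = factorial(n + 1)/2**n − (2) = -2 + factorial(n + 1)/2**n.

S(n) = -2 + 2^{- n} \left(n + 1\right)!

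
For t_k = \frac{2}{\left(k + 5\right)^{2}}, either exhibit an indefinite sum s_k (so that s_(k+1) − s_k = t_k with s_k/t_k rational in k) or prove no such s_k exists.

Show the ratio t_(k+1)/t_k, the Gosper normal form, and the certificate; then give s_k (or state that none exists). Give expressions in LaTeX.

none (Gosper's algorithm certifies no s_k)

r(k) = (k + 5)**2/(k + 6)**2 after simplifying.
Take A(k)=k**2 + 10*k + 25, B(k)=k**2 + 12*k + 36, C(k)=1.
Solve (k**2 + 10*k + 25)·f(k+1) − (k**2 + 10*k + 25)·f(k) = 1.
From deg A=2, deg B=2, deg C=0: d=0.
Generic f = c0 gives residual -1; -1 = 0 cannot hold, so t_k is not Gosper-summable.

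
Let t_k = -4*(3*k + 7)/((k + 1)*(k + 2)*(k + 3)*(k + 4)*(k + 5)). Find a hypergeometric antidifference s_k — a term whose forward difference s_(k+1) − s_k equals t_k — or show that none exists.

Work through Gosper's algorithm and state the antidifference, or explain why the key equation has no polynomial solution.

t_(k+1)/t_k = (k + 1)*(3*k + 10)/((k + 6)*(3*k + 7)).
Take A(k)=k + 1, B(k)=k + 6, C(k)=k + 7/3.
Need (k + 1)·f(k+1) − (k + 5)·f(k) = k + 7/3.
Bound: deg f ≤ 4.
Coefficient equations give f(k) = k*(k + 2)*(k**2 + 8*k + 19)/36.
Certificate R = B(k−1)f/C = k*(k + 2)*(k + 5)*(k**2 + 8*k + 19)/(12*(3*k + 7)) gives s_k = k*(-k**2 - 8*k - 19)/(3*(k**3 + 8*k**2 + 19*k + 12)).
Verify: 4*(-3*k - 7)/(k**5 + 15*k**4 + 85*k**3 + 225*k**2 + 274*k + 120) matches t_k.

s_k = k*(-k**2 - 8*k - 19)/(3*(k**3 + 8*k**2 + 19*k + 12))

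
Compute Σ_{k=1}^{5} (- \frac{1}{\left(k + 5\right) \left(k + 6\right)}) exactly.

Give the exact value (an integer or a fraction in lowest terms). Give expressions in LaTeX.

Σ = -5/66

The ratio is (k + 5)/(k + 7).
Gosper form: A/B · C(k+1)/C(k) with A=k + 5, B=k + 7, C=1.
Key eq: (k + 5)·f(k+1) = (k + 6)·f(k) + (1).
Bound: deg f ≤ 1.
Match coefficients ⇒ f(k) = k/5.
Get s_k = R·t_k = -k/(5*k + 25) with R(k) = B(k−1)f(k)/C(k) = k*(k + 6)/5.
s_(k+1) − s_k = -1/(k**2 + 11*k + 30) = t_k.
Telescoping: Σ = s_(6) − s_(1) = -6/55 − (-1/30) = -5/66.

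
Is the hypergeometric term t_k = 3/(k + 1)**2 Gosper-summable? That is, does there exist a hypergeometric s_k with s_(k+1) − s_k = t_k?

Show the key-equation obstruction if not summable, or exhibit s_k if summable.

r(k) = (k + 1)**2/(k + 2)**2 after simplifying.
Normal form (A,B,C) = (k**2 + 2*k + 1, k**2 + 4*k + 4, 1).
f must satisfy (k**2 + 2*k + 1)·f(k+1) − (k**2 + 2*k + 1)·f(k) = 1.
Degrees (2,2,0) ⇒ d ≤ 0.
Write f(k) = c0. Then LHS − RHS = -1, requiring -1 = 0: contradictory. No certificate.

No — the linear system for f has no solution.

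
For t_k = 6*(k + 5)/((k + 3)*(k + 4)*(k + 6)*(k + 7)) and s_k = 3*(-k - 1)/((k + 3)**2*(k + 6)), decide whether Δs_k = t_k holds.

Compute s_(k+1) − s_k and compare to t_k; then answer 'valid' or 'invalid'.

Invalid: residual 6*(-3*k**2 - 27*k - 58)/(k**6 + 27*k**5 + 297*k**4 + 1705*k**3 + 5394*k**2 + 8928*k + 6048) ≠ 0.

s_(k+1) = 3*(-k - 2)/((k + 4)**2*(k + 7))
s_(k+1) − s_k = 6*(k**3 + 9*k**2 + 20*k + 2)/(k**6 + 27*k**5 + 297*k**4 + 1705*k**3 + 5394*k**2 + 8928*k + 6048)
(s_(k+1) − s_k) − t_k = 6*(-3*k**2 - 27*k - 58)/(k**6 + 27*k**5 + 297*k**4 + 1705*k**3 + 5394*k**2 + 8928*k + 6048)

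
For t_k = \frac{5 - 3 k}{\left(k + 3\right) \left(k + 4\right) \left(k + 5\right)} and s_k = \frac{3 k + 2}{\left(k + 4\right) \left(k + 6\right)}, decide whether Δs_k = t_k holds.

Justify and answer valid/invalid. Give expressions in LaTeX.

s_(k+1) = (3*k + 5)/((k + 5)*(k + 7))
s_(k+1) − s_k = (-3*k**2 - 7*k + 50)/(k**4 + 22*k**3 + 179*k**2 + 638*k + 840)
(s_(k+1) − s_k) − t_k = 6*(3*k**2 + 15*k - 10)/(k**5 + 25*k**4 + 245*k**3 + 1175*k**2 + 2754*k + 2520)

Invalid: residual \frac{6 \left(3 k^{2} + 15 k - 10\right)}{k^{5} + 25 k^{4} + 245 k^{3} + 1175 k^{2} + 2754 k + 2520} ≠ 0.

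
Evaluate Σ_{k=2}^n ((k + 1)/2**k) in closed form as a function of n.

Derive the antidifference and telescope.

r(k) = (k + 2)/(2*(k + 1)) after simplifying.
A = 1/2, B = 1, C = k + 1.
Set up (1/2)·f(k+1) − (1)·f(k) − (k + 1) = 0.
d = 1 from the (0,0,1) case.
Solve for f: f(k) = -2*(k + 2) (degree 1 ≤ 1).
So s_k = (B(k−1)f/C)·t_k = (-2*(k + 2)/(k + 1))·t_k = 2**(1 - k)*(-k - 2).
Δs = (k + 1)/2**k, as required.
s_(n+1) = (-n - 3)/2**n and s_(2) = -2, so S(n) = (2**(n + 1) - n - 3)/2**n.

S(n) = (2**(n + 1) - n - 3)/2**n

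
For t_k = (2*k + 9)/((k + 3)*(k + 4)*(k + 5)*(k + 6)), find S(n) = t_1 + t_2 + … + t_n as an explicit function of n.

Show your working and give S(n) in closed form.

t_(k+1)/t_k = (k + 3)*(2*k + 11)/((k + 7)*(2*k + 9)).
Normal form (A,B,C) = (k + 3, k + 7, k + 9/2).
Key eq: (k + 3)·f(k+1) = (k + 6)·f(k) + (k + 9/2).
Degrees (1,1,1) ⇒ d ≤ 3.
Solve for f: f(k) = k*(k + 4)*(k + 8)/30 (degree 3 ≤ 3).
R(k) = B(k−1)·f(k)/C(k) = k*(k + 4)*(k + 6)*(k + 8)/(15*(2*k + 9)); s_k = R·t_k = k*(k + 8)/(15*(k**2 + 8*k + 15)).
Check: Δs_k = (2*k + 9)/(k**4 + 18*k**3 + 119*k**2 + 342*k + 360). ✓
s_(n+1) = (n**2 + 10*n + 9)/(15*(n**2 + 10*n + 24)) and s_(1) = 1/40, so S(n) = n*(n + 10)/(24*(n**2 + 10*n + 24)).

S(n) = n*(n + 10)/(24*(n**2 + 10*n + 24))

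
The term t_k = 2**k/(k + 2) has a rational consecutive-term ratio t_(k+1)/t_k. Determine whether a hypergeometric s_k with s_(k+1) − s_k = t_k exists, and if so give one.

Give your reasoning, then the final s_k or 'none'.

none — t_k is not Gosper-summable

The ratio is 2*(k + 2)/(k + 3).
Factor: A=2*k + 4; B=k + 3; C=1.
Key eq: (2*k + 4)·f(k+1) = (k + 2)·f(k) + (1).
From deg A=1, deg B=1, deg C=0: d=-1.
Bound -1 < 0, so the key equation has no polynomial solution.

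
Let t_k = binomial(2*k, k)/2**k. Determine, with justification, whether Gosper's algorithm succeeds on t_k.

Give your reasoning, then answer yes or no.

No; the degree bound rules out any f.

t_(k+1)/t_k = (2*k + 1)/(k + 1).
Normal form (A,B,C) = (2*k + 1, k + 1, 1).
Set up (2*k + 1)·f(k+1) − (k)·f(k) − (1) = 0.
Degrees (1,1,0) ⇒ d ≤ -1.
Negative degree bound (-1): no f exists, t_k not Gosper-summable.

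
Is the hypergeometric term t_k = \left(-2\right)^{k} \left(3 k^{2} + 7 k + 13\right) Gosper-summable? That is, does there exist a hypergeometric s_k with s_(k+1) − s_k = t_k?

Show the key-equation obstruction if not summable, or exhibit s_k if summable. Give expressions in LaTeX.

Yes. s_k = \left(-2\right)^{k} \left(- k^{2} - k - 3\right).

r(k) = 2*(-3*k**2 - 13*k - 23)/(3*k**2 + 7*k + 13) after simplifying.
Factor: A=-2; B=1; C=k**2 + 7*k/3 + 13/3.
Key eq: (-2)·f(k+1) = (1)·f(k) + (k**2 + 7*k/3 + 13/3).
Degrees (0,0,2) ⇒ d ≤ 2.
A polynomial solution: f(k) = -(k**2 + k + 3)/3.
Then R = B(k−1)f/C = -(k**2 + k + 3)/(3*k**2 + 7*k + 13), so s_k = R(k)·t_k = (-2)**k*(-k**2 - k - 3).
Δs = (-2)**k*(3*k**2 + 7*k + 13), as required.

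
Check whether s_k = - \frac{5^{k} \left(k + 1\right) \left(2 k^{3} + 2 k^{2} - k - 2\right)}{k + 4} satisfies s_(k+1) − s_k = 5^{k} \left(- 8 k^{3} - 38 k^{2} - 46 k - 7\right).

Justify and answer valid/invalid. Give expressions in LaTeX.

Invalid: residual \frac{5^{k} \left(24 k^{4} + 204 k^{3} + 588 k^{2} + 576 k + 90\right)}{k^{2} + 9 k + 20} ≠ 0.

s_(k+1) = 5**(k + 1)*(k + 2)*(k - 2*(k + 1)**3 - 2*(k + 1)**2 + 3)/(k + 5)
s_(k+1) − s_k = 5**k*(-8*k**5 - 86*k**4 - 344*k**3 - 593*k**2 - 407*k - 50)/(k**2 + 9*k + 20)
(s_(k+1) − s_k) − t_k = 5**k*(24*k**4 + 204*k**3 + 588*k**2 + 576*k + 90)/(k**2 + 9*k + 20)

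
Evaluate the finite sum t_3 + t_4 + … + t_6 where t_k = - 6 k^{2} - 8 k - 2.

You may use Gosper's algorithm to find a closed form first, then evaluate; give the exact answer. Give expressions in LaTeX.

Σ = -668

Step 1: r(k) = (3*k**2 + 10*k + 8)/(3*k**2 + 4*k + 1).
Factor: A=1; B=1; C=k**2 + 4*k/3 + 1/3.
Set up (1)·f(k+1) − (1)·f(k) − (k**2 + 4*k/3 + 1/3) = 0.
From deg A=0, deg B=0, deg C=2: d=3.
Match coefficients ⇒ f(k) = k*(k + 1)*(2*k - 1)/6.
So s_k = (B(k−1)f/C)·t_k = (k*(2*k - 1)/(2*(3*k + 1)))·t_k = k*(-2*k**2 - k + 1).
Verify: -6*k**2 - 8*k - 2 matches t_k.
Evaluate s at k=7 and k=3: -728 and -60; difference -668.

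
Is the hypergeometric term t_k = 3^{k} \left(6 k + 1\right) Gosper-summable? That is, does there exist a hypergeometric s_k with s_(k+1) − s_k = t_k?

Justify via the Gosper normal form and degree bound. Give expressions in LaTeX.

Yes. s_k = 3^{k} \left(3 k - 4\right).

r(k) = 3*(6*k + 7)/(6*k + 1) after simplifying.
So A=3 and B=1, with C=k + 1/6.
Set up (3)·f(k+1) − (1)·f(k) − (k + 1/6) = 0.
Bound: deg f ≤ 1.
Solve for f: f(k) = (3*k - 4)/6 (degree 1 ≤ 1).
Certificate R = B(k−1)f/C = (3*k - 4)/(6*k + 1) gives s_k = 3**k*(3*k - 4).
Δs = 3**k*(6*k + 1), as required.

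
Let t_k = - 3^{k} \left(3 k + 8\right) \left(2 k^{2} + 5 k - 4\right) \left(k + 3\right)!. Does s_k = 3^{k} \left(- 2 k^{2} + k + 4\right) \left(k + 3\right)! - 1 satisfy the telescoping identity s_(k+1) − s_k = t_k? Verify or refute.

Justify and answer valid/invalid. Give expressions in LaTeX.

s_(k+1) = 3**(k + 1)*(k - 2*(k + 1)**2 + 5)*factorial(k + 4) - 1
s_(k+1) − s_k = -3**k*(3*k + 8)*(2*k**2 + 5*k - 4)*factorial(k + 3)
(s_(k+1) − s_k) − t_k = 0

valid; difference matches t_k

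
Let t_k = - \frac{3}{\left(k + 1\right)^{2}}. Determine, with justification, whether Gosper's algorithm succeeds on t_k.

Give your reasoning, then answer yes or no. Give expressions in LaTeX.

No — key equation has no polynomial f.

Ratio r(k) = (k + 1)**2/(k + 2)**2.
Take A(k)=k**2 + 2*k + 1, B(k)=k**2 + 4*k + 4, C(k)=1.
Solve (k**2 + 2*k + 1)·f(k+1) − (k**2 + 2*k + 1)·f(k) = 1.
deg f ≤ 0 (via 2,2,0).
Put f(k) = c0: A·f(k+1) − B(k−1)·f(k) − C = -1; need -1 = 0 — inconsistent ⇒ no f, not summable.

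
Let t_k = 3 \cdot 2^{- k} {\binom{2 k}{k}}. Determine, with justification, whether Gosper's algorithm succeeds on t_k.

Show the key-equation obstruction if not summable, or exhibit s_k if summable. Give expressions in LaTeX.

Step 1: r(k) = (2*k + 1)/(k + 1).
Factor: A=2*k + 1; B=k + 1; C=1.
f must satisfy (2*k + 1)·f(k+1) − (k)·f(k) = 1.
d = -1 from the (1,1,0) case.
deg f ≤ -1 is impossible — no certificate.

No — key equation has no polynomial f.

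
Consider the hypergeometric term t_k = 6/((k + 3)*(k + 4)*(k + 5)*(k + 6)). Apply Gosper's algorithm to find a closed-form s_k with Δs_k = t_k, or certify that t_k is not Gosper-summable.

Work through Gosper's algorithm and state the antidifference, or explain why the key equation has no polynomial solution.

Ratio r(k) = (k + 3)/(k + 7).
A = k + 3, B = k + 7, C = 1.
Set up (k + 3)·f(k+1) − (k + 6)·f(k) − (1) = 0.
Degrees (1,1,0) ⇒ d ≤ 3.
A polynomial solution: f(k) = k*(k**2 + 12*k + 47)/180.
Certificate R = B(k−1)f/C = k*(k + 6)*(k**2 + 12*k + 47)/180 gives s_k = k*(k**2 + 12*k + 47)/(30*(k + 3)*(k + 4)*(k + 5)).
Verify: 6/(k**4 + 18*k**3 + 119*k**2 + 342*k + 360) matches t_k.

s_k = k*(k**2 + 12*k + 47)/(30*(k + 3)*(k + 4)*(k + 5))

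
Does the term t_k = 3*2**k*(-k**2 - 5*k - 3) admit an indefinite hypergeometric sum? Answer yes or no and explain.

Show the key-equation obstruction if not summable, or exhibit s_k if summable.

Yes. s_k = 3*2**k*(-k**2 - k + 1).

Ratio r(k) = 2*(k**2 + 7*k + 9)/(k**2 + 5*k + 3).
So A=2 and B=1, with C=k**2 + 5*k + 3.
f must satisfy (2)·f(k+1) − (1)·f(k) = k**2 + 5*k + 3.
From deg A=0, deg B=0, deg C=2: d=2.
Match coefficients ⇒ f(k) = k**2 + k - 1.
Certificate R = B(k−1)f/C = (k**2 + k - 1)/(k**2 + 5*k + 3) gives s_k = 3*2**k*(-k**2 - k + 1).
Verify: 3*2**k*(-k**2 - 5*k - 3) matches t_k.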